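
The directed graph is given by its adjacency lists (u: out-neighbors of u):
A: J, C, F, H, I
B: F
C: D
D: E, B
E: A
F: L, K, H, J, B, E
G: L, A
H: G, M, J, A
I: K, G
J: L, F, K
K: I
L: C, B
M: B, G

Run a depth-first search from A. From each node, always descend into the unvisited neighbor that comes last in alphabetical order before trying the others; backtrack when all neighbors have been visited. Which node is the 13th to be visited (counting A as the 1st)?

Visit A
A → J
J → L
L → C
C → D
D → E
D → B
B → F
F → K
K → I
I → G
F → H
H → M

Visit order: A, J, L, C, D, E, B, F, K, I, G, H, M

M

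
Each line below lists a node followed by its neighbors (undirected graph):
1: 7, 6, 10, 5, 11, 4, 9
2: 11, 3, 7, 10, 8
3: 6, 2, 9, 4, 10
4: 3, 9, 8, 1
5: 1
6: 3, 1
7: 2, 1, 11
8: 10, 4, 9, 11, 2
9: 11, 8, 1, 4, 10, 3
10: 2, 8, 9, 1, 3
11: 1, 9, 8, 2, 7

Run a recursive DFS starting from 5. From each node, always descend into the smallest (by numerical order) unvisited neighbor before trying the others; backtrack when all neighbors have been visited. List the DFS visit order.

Visit 5
5 → 1
1 → 4
4 → 3
3 → 2
2 → 7
7 → 11
11 → 8
8 → 9
9 → 10
3 → 6

5 1 4 3 2 7 11 8 9 10 6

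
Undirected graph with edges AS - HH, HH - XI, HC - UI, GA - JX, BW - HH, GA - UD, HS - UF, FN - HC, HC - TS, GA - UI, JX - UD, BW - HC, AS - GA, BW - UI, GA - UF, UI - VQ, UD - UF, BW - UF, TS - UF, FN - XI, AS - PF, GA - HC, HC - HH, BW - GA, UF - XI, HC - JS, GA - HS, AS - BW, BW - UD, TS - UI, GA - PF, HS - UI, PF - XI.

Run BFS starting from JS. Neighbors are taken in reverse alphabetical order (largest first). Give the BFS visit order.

JS -> HC -> UI -> TS -> HH -> GA -> FN -> BW -> VQ -> HS -> UF -> XI -> AS -> UD -> PF -> JX

Visit JS; enqueue HC → queue [HC]
Visit HC; enqueue UI, TS, HH, GA, FN, BW → queue [UI, TS, HH, GA, FN, BW]
Visit UI; enqueue VQ, HS → queue [TS, HH, GA, FN, BW, VQ, HS]
Visit TS; enqueue UF → queue [HH, GA, FN, BW, VQ, HS, UF]
Visit HH; enqueue XI, AS → queue [GA, FN, BW, VQ, HS, UF, XI, AS]
Visit GA; enqueue UD, PF, JX → queue [FN, BW, VQ, HS, UF, XI, AS, UD, PF, JX]
Visit FN → queue [BW, VQ, HS, UF, XI, AS, UD, PF, JX]
Visit BW → queue [VQ, HS, UF, XI, AS, UD, PF, JX]
Visit VQ → queue [HS, UF, XI, AS, UD, PF, JX]
Visit HS → queue [UF, XI, AS, UD, PF, JX]
Visit UF → queue [XI, AS, UD, PF, JX]
Visit XI → queue [AS, UD, PF, JX]
Visit AS → queue [UD, PF, JX]
Visit UD → queue [PF, JX]
Visit PF → queue [JX]
Visit JX → queue []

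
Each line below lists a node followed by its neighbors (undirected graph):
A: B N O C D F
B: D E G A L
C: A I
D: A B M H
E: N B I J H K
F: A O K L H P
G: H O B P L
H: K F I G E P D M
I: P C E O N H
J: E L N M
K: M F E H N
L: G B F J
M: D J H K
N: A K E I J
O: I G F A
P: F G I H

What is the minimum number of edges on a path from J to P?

3

Level 0: J
Level 1: E, L, M, N
Level 2: A, B, D, F, G, H, I, K
Level 3: C, O, P
P first appears at level 3.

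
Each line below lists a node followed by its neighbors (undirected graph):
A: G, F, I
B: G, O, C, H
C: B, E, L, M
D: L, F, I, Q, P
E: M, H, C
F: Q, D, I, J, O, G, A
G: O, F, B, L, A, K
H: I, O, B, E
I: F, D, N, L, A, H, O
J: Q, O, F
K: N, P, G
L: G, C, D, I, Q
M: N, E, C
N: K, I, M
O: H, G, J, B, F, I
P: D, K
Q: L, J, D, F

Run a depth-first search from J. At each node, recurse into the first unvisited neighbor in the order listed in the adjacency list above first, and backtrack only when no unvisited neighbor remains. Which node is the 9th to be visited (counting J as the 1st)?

D

Visit J
J → Q
Q → L
L → G
G → O
O → H
H → I
I → F
F → D
D → P
P → K
K → N
N → M
M → E
E → C
C → B
F → A

Visit order: J, Q, L, G, O, H, I, F, D, P, K, N, M, E, C, B, A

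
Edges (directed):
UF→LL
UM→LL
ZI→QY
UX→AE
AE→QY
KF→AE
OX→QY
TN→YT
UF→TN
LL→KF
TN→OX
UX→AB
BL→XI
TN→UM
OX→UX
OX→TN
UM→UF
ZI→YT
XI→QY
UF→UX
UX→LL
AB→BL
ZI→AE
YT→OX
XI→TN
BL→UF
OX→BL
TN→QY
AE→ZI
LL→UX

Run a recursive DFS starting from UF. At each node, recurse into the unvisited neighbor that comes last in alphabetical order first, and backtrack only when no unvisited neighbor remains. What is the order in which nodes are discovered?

Visit UF
UF → UX
UX → LL
LL → KF
KF → AE
AE → ZI
ZI → YT
YT → OX
OX → TN
TN → UM
TN → QY
OX → BL
BL → XI
UX → AB

UF → UX → LL → KF → AE → ZI → YT → OX → TN → UM → QY → BL → XI → AB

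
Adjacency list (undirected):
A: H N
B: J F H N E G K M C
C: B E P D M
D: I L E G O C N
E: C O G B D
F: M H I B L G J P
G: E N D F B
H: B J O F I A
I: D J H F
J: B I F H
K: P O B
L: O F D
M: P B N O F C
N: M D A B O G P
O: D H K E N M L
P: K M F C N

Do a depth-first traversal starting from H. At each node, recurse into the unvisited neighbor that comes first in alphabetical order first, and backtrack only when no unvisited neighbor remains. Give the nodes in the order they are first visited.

H A N B C D E G F I J L O K P M

Visit H
H → A
A → N
N → B
B → C
C → D
D → E
E → G
G → F
F → I
I → J
F → L
L → O
O → K
K → P
P → M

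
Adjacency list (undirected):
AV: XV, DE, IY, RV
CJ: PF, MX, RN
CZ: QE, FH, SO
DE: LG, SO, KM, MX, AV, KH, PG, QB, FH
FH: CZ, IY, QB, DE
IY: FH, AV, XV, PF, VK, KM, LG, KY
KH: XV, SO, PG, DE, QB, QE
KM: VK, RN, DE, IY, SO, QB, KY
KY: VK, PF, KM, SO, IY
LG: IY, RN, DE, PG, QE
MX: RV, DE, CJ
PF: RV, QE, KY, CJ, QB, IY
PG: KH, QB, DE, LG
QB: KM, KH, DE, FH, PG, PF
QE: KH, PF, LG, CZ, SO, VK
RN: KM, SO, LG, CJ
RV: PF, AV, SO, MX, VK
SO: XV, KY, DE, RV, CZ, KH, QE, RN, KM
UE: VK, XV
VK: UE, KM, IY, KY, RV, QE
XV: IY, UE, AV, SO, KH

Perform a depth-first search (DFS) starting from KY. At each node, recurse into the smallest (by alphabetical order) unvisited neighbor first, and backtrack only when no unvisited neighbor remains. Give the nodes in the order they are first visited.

Visit KY
KY → IY
IY → AV
AV → DE
DE → FH
FH → CZ
CZ → QE
QE → KH
KH → PG
PG → LG
LG → RN
RN → CJ
CJ → MX
MX → RV
RV → PF
PF → QB
QB → KM
KM → SO
SO → XV
XV → UE
UE → VK

KY → IY → AV → DE → FH → CZ → QE → KH → PG → LG → RN → CJ → MX → RV → PF → QB → KM → SO → XV → UE → VK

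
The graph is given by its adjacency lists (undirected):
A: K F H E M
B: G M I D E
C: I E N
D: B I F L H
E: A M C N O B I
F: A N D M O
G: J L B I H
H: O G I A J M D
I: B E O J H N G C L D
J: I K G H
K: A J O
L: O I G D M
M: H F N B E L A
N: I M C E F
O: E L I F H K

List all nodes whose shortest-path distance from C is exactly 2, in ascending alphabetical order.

Level 0: C
Level 1: E, I, N
Level 2: A, B, D, F, G, H, J, L, M, O
Level 3: K

A, B, D, F, G, H, J, L, M, O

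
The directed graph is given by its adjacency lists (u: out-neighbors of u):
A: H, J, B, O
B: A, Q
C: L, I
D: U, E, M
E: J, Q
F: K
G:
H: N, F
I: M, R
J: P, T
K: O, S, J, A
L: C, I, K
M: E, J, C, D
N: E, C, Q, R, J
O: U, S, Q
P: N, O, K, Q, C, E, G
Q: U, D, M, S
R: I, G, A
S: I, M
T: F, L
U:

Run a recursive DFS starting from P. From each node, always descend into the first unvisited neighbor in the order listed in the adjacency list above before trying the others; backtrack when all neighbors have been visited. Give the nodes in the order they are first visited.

Visit P
P → N
N → E
E → J
J → T
T → F
F → K
K → O
O → U
O → S
S → I
I → M
M → C
C → L
M → D
I → R
R → G
R → A
A → H
A → B
B → Q

P → N → E → J → T → F → K → O → U → S → I → M → C → L → D → R → G → A → H → B → Q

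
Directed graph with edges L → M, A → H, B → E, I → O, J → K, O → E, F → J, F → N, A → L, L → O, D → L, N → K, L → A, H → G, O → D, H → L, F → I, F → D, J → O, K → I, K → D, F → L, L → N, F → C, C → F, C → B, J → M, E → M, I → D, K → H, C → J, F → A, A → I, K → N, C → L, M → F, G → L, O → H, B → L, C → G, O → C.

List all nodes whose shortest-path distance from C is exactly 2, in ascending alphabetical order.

A, D, E, I, K, M, N, O

Level 0: C
Level 1: B, F, G, J, L
Level 2: A, D, E, I, K, M, N, O
Level 3: H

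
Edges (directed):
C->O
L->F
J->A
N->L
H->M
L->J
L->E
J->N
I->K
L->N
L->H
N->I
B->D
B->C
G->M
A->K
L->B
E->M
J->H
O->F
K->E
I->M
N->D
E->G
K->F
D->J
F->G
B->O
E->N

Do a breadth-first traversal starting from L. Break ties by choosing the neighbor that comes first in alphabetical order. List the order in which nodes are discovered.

L -> B -> E -> F -> H -> J -> N -> C -> D -> O -> G -> M -> A -> I -> K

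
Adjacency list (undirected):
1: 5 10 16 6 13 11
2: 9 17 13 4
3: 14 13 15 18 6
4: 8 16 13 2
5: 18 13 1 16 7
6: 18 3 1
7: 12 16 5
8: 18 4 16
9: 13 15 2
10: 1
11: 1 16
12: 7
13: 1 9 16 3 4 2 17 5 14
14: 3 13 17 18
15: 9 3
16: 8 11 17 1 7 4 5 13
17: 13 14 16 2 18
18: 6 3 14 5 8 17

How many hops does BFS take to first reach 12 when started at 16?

2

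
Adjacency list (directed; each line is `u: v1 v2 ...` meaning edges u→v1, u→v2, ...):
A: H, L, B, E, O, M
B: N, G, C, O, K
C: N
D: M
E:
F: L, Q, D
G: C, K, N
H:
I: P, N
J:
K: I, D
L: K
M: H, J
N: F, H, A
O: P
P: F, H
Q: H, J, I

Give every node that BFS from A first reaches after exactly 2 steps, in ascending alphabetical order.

Level 0: A
Level 1: B, E, H, L, M, O
Level 2: C, G, J, K, N, P
Level 3: D, F, I
Level 4: Q

C, G, J, K, N, P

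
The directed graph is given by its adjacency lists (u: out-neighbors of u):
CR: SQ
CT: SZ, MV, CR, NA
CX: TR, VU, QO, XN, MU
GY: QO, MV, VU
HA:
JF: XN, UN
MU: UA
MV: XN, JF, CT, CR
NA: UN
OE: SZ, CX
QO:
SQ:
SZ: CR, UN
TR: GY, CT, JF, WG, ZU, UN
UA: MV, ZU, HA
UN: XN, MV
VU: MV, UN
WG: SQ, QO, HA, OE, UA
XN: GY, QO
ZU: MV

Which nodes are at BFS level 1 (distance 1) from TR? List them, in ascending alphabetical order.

CT, GY, JF, UN, WG, ZU

Level 0: TR
Level 1: CT, GY, JF, UN, WG, ZU
Level 2: CR, HA, MV, NA, OE, QO, SQ, SZ, UA, VU, XN
Level 3: CX
Level 4: MU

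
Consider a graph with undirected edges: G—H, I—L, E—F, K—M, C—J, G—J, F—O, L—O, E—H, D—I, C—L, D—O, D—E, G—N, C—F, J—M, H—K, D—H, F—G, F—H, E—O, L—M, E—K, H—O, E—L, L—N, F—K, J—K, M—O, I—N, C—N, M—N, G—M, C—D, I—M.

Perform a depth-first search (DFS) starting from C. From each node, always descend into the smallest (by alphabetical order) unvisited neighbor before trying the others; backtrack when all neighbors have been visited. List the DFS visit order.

Visit C
C → D
D → E
E → F
F → G
G → H
H → K
K → J
J → M
M → I
I → L
L → N
L → O

C D E F G H K J M I L N O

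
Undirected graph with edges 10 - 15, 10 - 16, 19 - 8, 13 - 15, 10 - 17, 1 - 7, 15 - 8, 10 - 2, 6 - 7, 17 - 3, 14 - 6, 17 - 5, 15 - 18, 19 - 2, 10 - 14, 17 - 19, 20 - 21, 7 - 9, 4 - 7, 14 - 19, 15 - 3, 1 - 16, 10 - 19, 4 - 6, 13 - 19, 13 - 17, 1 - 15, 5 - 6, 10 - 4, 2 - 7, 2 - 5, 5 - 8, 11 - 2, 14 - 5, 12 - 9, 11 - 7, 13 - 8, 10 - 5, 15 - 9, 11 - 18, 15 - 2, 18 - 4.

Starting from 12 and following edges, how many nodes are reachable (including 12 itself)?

BFS from 12 visits: 12, 9, 7, 15, 1, 2, 4, 6, 11, 3, 8, 10, 13, 18, 16, 5, 19, 14, 17
Reachable nodes: 19 of 21 total.

19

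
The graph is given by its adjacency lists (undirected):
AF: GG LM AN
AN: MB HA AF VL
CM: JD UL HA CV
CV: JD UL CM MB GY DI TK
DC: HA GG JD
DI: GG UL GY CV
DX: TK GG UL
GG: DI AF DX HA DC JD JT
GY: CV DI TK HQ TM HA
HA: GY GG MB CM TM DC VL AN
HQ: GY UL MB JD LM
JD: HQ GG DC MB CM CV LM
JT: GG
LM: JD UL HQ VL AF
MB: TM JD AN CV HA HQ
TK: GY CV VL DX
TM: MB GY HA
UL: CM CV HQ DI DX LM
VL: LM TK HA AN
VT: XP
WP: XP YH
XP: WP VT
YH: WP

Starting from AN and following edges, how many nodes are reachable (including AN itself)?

19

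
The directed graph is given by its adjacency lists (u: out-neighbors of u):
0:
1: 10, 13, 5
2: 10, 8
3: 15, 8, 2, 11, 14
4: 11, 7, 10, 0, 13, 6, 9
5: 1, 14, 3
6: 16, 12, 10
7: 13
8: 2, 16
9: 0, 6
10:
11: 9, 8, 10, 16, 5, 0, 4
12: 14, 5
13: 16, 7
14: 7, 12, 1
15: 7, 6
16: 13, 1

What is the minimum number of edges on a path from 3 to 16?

Level 0: 3
Level 1: 2, 8, 11, 14, 15
Level 2: 0, 1, 4, 5, 6, 7, 9, 10, 12, 16
Level 3: 13
16 first appears at level 2.

2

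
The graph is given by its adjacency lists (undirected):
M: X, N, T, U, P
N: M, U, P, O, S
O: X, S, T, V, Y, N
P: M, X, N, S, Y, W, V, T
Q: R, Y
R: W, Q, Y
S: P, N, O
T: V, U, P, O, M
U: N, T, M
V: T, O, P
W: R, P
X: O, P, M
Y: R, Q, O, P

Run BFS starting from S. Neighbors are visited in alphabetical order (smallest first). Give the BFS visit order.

S, N, O, P, M, U, T, V, X, Y, W, Q, R

Visit S; enqueue N, O, P → queue [N, O, P]
Visit N; enqueue M, U → queue [O, P, M, U]
Visit O; enqueue T, V, X, Y → queue [P, M, U, T, V, X, Y]
Visit P; enqueue W → queue [M, U, T, V, X, Y, W]
Visit M → queue [U, T, V, X, Y, W]
Visit U → queue [T, V, X, Y, W]
Visit T → queue [V, X, Y, W]
Visit V → queue [X, Y, W]
Visit X → queue [Y, W]
Visit Y; enqueue Q, R → queue [W, Q, R]
Visit W → queue [Q, R]
Visit Q → queue [R]
Visit R → queue []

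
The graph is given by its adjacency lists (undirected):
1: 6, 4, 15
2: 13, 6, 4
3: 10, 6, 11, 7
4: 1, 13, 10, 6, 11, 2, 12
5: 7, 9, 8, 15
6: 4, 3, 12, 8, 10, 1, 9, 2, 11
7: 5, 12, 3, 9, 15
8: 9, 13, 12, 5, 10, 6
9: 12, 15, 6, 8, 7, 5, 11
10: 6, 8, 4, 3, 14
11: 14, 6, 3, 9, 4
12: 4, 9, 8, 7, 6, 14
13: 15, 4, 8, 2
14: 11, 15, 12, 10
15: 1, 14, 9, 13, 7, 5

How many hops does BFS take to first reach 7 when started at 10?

2

Level 0: 10
Level 1: 3, 4, 6, 8, 14
Level 2: 1, 2, 5, 7, 9, 11, 12, 13, 15
7 first appears at level 2.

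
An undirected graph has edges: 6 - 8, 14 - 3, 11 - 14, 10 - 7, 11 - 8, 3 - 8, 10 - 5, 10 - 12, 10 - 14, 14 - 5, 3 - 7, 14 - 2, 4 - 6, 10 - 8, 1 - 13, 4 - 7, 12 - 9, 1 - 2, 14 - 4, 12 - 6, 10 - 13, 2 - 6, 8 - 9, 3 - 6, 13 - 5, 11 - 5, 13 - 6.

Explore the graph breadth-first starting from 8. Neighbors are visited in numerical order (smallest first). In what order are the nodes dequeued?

Visit 8; enqueue 3, 6, 9, 10, 11 → queue [3, 6, 9, 10, 11]
Visit 3; enqueue 7, 14 → queue [6, 9, 10, 11, 7, 14]
Visit 6; enqueue 2, 4, 12, 13 → queue [9, 10, 11, 7, 14, 2, 4, 12, 13]
Visit 9 → queue [10, 11, 7, 14, 2, 4, 12, 13]
Visit 10; enqueue 5 → queue [11, 7, 14, 2, 4, 12, 13, 5]
Visit 11 → queue [7, 14, 2, 4, 12, 13, 5]
Visit 7 → queue [14, 2, 4, 12, 13, 5]
Visit 14 → queue [2, 4, 12, 13, 5]
Visit 2; enqueue 1 → queue [4, 12, 13, 5, 1]
Visit 4 → queue [12, 13, 5, 1]
Visit 12 → queue [13, 5, 1]
Visit 13 → queue [5, 1]
Visit 5 → queue [1]
Visit 1 → queue []

8 -> 3 -> 6 -> 9 -> 10 -> 11 -> 7 -> 14 -> 2 -> 4 -> 12 -> 13 -> 5 -> 1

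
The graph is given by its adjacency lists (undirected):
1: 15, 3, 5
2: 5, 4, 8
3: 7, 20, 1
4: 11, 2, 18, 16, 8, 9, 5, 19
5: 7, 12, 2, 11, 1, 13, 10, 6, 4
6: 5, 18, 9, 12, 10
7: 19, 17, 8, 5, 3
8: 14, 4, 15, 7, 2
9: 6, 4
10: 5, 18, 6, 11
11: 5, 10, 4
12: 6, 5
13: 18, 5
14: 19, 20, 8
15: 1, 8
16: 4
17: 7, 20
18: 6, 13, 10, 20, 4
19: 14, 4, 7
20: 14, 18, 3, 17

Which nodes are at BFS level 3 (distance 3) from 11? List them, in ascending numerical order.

3, 14, 15, 17, 20

Level 0: 11
Level 1: 4, 5, 10
Level 2: 1, 2, 6, 7, 8, 9, 12, 13, 16, 18, 19
Level 3: 3, 14, 15, 17, 20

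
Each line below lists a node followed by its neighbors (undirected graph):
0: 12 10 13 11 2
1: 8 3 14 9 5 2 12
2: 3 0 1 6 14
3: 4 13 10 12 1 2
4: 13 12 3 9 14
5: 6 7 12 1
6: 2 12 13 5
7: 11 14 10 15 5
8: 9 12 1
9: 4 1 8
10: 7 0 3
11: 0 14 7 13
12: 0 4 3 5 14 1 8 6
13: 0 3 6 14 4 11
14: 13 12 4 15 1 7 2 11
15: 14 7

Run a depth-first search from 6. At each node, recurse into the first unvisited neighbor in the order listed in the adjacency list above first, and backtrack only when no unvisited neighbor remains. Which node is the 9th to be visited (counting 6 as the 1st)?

Visit 6
6 → 2
2 → 3
3 → 4
4 → 13
13 → 0
0 → 12
12 → 5
5 → 7
7 → 11
11 → 14
14 → 15
14 → 1
1 → 8
8 → 9
7 → 10

Visit order: 6, 2, 3, 4, 13, 0, 12, 5, 7, 11, 14, 15, 1, 8, 9, 10

7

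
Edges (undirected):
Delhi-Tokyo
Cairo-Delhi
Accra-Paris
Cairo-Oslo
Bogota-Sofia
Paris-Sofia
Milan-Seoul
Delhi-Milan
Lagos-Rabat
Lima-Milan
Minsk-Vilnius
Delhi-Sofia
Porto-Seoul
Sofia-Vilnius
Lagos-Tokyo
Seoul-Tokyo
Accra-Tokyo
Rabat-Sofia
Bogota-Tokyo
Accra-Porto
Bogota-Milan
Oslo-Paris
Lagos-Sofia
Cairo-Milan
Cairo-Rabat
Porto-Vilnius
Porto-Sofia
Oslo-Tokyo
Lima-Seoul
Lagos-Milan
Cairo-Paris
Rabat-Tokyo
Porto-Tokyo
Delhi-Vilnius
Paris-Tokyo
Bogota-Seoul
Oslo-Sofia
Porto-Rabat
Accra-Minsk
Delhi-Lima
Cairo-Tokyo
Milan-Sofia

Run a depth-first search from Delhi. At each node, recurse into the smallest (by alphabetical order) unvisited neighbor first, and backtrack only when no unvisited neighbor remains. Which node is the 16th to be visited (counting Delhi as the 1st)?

Paris

Visit Delhi
Delhi → Cairo
Cairo → Milan
Milan → Bogota
Bogota → Seoul
Seoul → Lima
Seoul → Porto
Porto → Accra
Accra → Minsk
Minsk → Vilnius
Vilnius → Sofia
Sofia → Lagos
Lagos → Rabat
Rabat → Tokyo
Tokyo → Oslo
Oslo → Paris

Visit order: Delhi, Cairo, Milan, Bogota, Seoul, Lima, Porto, Accra, Minsk, Vilnius, Sofia, Lagos, Rabat, Tokyo, Oslo, Paris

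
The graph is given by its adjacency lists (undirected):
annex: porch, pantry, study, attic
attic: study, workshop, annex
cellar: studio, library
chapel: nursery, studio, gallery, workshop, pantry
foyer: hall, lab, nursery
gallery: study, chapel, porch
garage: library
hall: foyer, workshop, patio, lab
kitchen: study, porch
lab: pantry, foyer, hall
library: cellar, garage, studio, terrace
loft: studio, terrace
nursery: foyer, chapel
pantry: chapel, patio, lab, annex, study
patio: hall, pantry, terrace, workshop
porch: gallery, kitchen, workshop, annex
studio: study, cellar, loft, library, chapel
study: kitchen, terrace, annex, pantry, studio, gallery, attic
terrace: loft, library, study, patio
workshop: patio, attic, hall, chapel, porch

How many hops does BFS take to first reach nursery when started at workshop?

2

Level 0: workshop
Level 1: attic, chapel, hall, patio, porch
Level 2: annex, foyer, gallery, kitchen, lab, nursery, pantry, studio, study, terrace
Level 3: cellar, library, loft
Level 4: garage
nursery first appears at level 2.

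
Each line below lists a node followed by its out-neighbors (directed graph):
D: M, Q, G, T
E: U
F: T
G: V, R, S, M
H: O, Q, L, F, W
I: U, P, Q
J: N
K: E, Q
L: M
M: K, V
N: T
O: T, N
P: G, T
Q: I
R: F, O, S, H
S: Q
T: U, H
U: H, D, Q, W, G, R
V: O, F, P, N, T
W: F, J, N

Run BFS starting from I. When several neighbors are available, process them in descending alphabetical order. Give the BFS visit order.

I → U → Q → P → W → R → H → G → D → T → N → J → F → S → O → L → V → M → K → E

Visit I; enqueue U, Q, P → queue [U, Q, P]
Visit U; enqueue W, R, H, G, D → queue [Q, P, W, R, H, G, D]
Visit Q → queue [P, W, R, H, G, D]
Visit P; enqueue T → queue [W, R, H, G, D, T]
Visit W; enqueue N, J, F → queue [R, H, G, D, T, N, J, F]
Visit R; enqueue S, O → queue [H, G, D, T, N, J, F, S, O]
Visit H; enqueue L → queue [G, D, T, N, J, F, S, O, L]
Visit G; enqueue V, M → queue [D, T, N, J, F, S, O, L, V, M]
Visit D → queue [T, N, J, F, S, O, L, V, M]
Visit T → queue [N, J, F, S, O, L, V, M]
Visit N → queue [J, F, S, O, L, V, M]
Visit J → queue [F, S, O, L, V, M]
Visit F → queue [S, O, L, V, M]
Visit S → queue [O, L, V, M]
Visit O → queue [L, V, M]
Visit L → queue [V, M]
Visit V → queue [M]
Visit M; enqueue K → queue [K]
Visit K; enqueue E → queue [E]
Visit E → queue []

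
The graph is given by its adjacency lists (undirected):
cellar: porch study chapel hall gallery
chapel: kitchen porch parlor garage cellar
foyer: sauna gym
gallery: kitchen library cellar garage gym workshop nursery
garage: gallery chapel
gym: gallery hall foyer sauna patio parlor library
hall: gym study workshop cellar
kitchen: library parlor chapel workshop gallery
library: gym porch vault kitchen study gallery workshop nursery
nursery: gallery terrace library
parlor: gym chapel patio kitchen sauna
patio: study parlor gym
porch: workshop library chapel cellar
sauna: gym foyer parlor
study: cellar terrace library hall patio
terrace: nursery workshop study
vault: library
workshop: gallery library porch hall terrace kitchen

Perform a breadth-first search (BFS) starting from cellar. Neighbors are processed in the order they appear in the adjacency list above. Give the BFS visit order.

cellar, porch, study, chapel, hall, gallery, workshop, library, terrace, patio, kitchen, parlor, garage, gym, nursery, vault, sauna, foyer

Visit cellar; enqueue porch, study, chapel, hall, gallery → queue [porch, study, chapel, hall, gallery]
Visit porch; enqueue workshop, library → queue [study, chapel, hall, gallery, workshop, library]
Visit study; enqueue terrace, patio → queue [chapel, hall, gallery, workshop, library, terrace, patio]
Visit chapel; enqueue kitchen, parlor, garage → queue [hall, gallery, workshop, library, terrace, patio, kitchen, parlor, garage]
Visit hall; enqueue gym → queue [gallery, workshop, library, terrace, patio, kitchen, parlor, garage, gym]
Visit gallery; enqueue nursery → queue [workshop, library, terrace, patio, kitchen, parlor, garage, gym, nursery]
Visit workshop → queue [library, terrace, patio, kitchen, parlor, garage, gym, nursery]
Visit library; enqueue vault → queue [terrace, patio, kitchen, parlor, garage, gym, nursery, vault]
Visit terrace → queue [patio, kitchen, parlor, garage, gym, nursery, vault]
Visit patio → queue [kitchen, parlor, garage, gym, nursery, vault]
Visit kitchen → queue [parlor, garage, gym, nursery, vault]
Visit parlor; enqueue sauna → queue [garage, gym, nursery, vault, sauna]
Visit garage → queue [gym, nursery, vault, sauna]
Visit gym; enqueue foyer → queue [nursery, vault, sauna, foyer]
Visit nursery → queue [vault, sauna, foyer]
Visit vault → queue [sauna, foyer]
Visit sauna → queue [foyer]
Visit foyer → queue []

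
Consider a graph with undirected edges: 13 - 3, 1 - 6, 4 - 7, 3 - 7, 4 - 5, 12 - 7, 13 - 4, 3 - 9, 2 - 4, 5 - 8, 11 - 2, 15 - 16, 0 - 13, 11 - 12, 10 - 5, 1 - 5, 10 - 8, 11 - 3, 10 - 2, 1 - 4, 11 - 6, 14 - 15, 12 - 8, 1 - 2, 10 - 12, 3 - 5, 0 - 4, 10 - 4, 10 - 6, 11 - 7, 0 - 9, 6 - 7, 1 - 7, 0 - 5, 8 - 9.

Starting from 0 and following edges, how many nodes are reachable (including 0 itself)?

BFS from 0 visits: 0, 4, 5, 9, 13, 1, 2, 7, 10, 3, 8, 6, 11, 12
Reachable nodes: 14 of 17 total.

14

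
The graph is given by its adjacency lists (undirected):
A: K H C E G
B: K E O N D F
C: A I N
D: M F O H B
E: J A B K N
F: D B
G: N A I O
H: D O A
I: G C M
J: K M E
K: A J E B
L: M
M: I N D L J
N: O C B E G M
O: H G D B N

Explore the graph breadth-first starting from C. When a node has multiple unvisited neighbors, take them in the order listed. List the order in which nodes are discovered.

Visit C; enqueue A, I, N → queue [A, I, N]
Visit A; enqueue K, H, E, G → queue [I, N, K, H, E, G]
Visit I; enqueue M → queue [N, K, H, E, G, M]
Visit N; enqueue O, B → queue [K, H, E, G, M, O, B]
Visit K; enqueue J → queue [H, E, G, M, O, B, J]
Visit H; enqueue D → queue [E, G, M, O, B, J, D]
Visit E → queue [G, M, O, B, J, D]
Visit G → queue [M, O, B, J, D]
Visit M; enqueue L → queue [O, B, J, D, L]
Visit O → queue [B, J, D, L]
Visit B; enqueue F → queue [J, D, L, F]
Visit J → queue [D, L, F]
Visit D → queue [L, F]
Visit L → queue [F]
Visit F → queue []

C -> A -> I -> N -> K -> H -> E -> G -> M -> O -> B -> J -> D -> L -> F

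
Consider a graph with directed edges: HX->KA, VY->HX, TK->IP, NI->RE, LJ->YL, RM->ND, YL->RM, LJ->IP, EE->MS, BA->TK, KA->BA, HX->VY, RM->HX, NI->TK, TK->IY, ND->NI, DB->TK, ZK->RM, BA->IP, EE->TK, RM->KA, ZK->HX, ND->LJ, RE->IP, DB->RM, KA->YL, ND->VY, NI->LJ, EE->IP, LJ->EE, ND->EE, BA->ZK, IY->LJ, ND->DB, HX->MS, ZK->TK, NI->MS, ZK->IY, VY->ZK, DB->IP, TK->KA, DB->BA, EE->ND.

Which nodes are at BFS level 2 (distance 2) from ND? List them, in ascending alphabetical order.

Level 0: ND
Level 1: DB, EE, LJ, NI, VY
Level 2: BA, HX, IP, MS, RE, RM, TK, YL, ZK
Level 3: IY, KA

BA, HX, IP, MS, RE, RM, TK, YL, ZK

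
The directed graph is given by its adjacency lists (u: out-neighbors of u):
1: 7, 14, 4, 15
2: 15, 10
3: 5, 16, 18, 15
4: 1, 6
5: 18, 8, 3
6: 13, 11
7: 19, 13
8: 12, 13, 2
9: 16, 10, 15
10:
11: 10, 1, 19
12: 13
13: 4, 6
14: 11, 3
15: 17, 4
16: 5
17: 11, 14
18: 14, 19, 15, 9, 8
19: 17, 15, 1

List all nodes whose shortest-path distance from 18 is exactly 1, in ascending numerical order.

8, 9, 14, 15, 19

Level 0: 18
Level 1: 8, 9, 14, 15, 19
Level 2: 1, 2, 3, 4, 10, 11, 12, 13, 16, 17
Level 3: 5, 6, 7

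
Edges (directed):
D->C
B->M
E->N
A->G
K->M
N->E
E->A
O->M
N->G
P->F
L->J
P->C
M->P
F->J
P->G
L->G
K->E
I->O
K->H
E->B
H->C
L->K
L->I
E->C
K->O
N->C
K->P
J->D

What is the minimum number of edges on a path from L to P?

2

Level 0: L
Level 1: G, I, J, K
Level 2: D, E, H, M, O, P
Level 3: A, B, C, F, N
P first appears at level 2.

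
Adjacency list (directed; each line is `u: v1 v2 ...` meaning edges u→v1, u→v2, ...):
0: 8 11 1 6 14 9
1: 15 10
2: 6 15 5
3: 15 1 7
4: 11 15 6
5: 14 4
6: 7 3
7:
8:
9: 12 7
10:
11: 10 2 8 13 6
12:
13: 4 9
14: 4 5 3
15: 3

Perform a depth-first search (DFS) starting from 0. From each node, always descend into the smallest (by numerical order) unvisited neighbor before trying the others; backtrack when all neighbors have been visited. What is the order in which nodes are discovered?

Visit 0
0 → 1
1 → 10
1 → 15
15 → 3
3 → 7
0 → 6
0 → 8
0 → 9
9 → 12
0 → 11
11 → 2
2 → 5
5 → 4
5 → 14
11 → 13

0 -> 1 -> 10 -> 15 -> 3 -> 7 -> 6 -> 8 -> 9 -> 12 -> 11 -> 2 -> 5 -> 4 -> 14 -> 13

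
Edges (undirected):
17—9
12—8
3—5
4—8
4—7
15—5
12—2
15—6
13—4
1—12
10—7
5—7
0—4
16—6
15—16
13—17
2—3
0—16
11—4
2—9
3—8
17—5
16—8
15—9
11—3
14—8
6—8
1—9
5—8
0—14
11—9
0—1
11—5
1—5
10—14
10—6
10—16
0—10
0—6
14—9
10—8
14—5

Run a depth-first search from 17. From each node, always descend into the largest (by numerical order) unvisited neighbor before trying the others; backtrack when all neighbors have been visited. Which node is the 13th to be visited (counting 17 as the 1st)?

3

Visit 17
17 → 13
13 → 4
4 → 11
11 → 9
9 → 15
15 → 16
16 → 10
10 → 14
14 → 8
8 → 12
12 → 2
2 → 3
3 → 5
5 → 7
5 → 1
1 → 0
0 → 6

Visit order: 17, 13, 4, 11, 9, 15, 16, 10, 14, 8, 12, 2, 3, 5, 7, 1, 0, 6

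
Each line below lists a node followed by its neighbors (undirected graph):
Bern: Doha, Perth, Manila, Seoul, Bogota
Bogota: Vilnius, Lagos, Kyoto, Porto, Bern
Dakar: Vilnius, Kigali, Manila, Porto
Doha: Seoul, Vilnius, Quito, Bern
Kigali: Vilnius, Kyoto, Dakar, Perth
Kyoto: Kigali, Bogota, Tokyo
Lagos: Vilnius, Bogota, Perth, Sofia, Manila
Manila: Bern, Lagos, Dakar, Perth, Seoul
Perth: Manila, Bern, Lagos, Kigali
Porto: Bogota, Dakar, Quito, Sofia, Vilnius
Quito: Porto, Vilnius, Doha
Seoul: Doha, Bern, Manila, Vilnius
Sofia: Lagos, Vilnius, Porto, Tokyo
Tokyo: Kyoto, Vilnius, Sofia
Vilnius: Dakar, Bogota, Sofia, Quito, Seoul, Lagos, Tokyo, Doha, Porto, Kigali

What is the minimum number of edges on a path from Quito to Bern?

Level 0: Quito
Level 1: Doha, Porto, Vilnius
Level 2: Bern, Bogota, Dakar, Kigali, Lagos, Seoul, Sofia, Tokyo
Level 3: Kyoto, Manila, Perth
Bern first appears at level 2.

2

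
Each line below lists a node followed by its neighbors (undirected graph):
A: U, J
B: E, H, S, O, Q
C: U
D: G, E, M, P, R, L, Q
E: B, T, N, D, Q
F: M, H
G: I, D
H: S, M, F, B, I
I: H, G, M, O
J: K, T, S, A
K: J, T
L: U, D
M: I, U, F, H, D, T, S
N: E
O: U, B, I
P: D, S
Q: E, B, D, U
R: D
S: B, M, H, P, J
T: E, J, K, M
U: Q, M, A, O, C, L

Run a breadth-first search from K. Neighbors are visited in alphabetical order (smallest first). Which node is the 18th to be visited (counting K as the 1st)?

Visit K; enqueue J, T → queue [J, T]
Visit J; enqueue A, S → queue [T, A, S]
Visit T; enqueue E, M → queue [A, S, E, M]
Visit A; enqueue U → queue [S, E, M, U]
Visit S; enqueue B, H, P → queue [E, M, U, B, H, P]
Visit E; enqueue D, N, Q → queue [M, U, B, H, P, D, N, Q]
Visit M; enqueue F, I → queue [U, B, H, P, D, N, Q, F, I]
Visit U; enqueue C, L, O → queue [B, H, P, D, N, Q, F, I, C, L, O]
Visit B → queue [H, P, D, N, Q, F, I, C, L, O]
Visit H → queue [P, D, N, Q, F, I, C, L, O]
Visit P → queue [D, N, Q, F, I, C, L, O]
Visit D; enqueue G, R → queue [N, Q, F, I, C, L, O, G, R]
Visit N → queue [Q, F, I, C, L, O, G, R]
Visit Q → queue [F, I, C, L, O, G, R]
Visit F → queue [I, C, L, O, G, R]
Visit I → queue [C, L, O, G, R]
Visit C → queue [L, O, G, R]
Visit L → queue [O, G, R]
Visit O → queue [G, R]
Visit G → queue [R]
Visit R → queue []

Visit order: K, J, T, A, S, E, M, U, B, H, P, D, N, Q, F, I, C, L, O, G, R

L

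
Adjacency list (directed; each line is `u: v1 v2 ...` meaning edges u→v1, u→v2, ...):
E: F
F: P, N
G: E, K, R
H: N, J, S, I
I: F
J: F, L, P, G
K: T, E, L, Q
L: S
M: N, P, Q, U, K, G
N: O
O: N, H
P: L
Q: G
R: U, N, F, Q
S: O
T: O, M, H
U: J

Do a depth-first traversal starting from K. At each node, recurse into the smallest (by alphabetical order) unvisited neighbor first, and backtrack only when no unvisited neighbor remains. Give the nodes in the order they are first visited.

Visit K
K → E
E → F
F → N
N → O
O → H
H → I
H → J
J → G
G → R
R → Q
R → U
J → L
L → S
J → P
K → T
T → M

K → E → F → N → O → H → I → J → G → R → Q → U → L → S → P → T → M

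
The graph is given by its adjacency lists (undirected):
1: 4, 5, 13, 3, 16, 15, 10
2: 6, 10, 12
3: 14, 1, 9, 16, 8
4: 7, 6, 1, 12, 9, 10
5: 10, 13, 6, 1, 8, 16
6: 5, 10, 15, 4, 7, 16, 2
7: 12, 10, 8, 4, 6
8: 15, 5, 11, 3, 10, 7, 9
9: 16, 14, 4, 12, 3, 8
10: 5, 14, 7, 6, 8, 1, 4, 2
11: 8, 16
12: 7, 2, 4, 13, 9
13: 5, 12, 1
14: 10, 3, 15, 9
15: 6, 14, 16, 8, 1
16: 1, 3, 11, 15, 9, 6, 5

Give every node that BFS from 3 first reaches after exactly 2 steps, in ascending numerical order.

4, 5, 6, 7, 10, 11, 12, 13, 15

Level 0: 3
Level 1: 1, 8, 9, 14, 16
Level 2: 4, 5, 6, 7, 10, 11, 12, 13, 15
Level 3: 2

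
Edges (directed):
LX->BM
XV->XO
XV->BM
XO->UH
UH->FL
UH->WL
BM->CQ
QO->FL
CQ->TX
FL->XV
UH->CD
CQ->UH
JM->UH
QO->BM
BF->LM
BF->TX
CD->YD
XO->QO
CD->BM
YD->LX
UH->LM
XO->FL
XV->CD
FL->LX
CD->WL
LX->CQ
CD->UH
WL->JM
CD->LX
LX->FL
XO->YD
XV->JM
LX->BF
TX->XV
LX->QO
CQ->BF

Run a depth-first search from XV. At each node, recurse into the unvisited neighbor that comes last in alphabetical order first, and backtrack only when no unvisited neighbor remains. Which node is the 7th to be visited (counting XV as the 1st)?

BM

Visit XV
XV → XO
XO → YD
YD → LX
LX → QO
QO → FL
QO → BM
BM → CQ
CQ → UH
UH → WL
WL → JM
UH → LM
UH → CD
CQ → TX
CQ → BF

Visit order: XV, XO, YD, LX, QO, FL, BM, CQ, UH, WL, JM, LM, CD, TX, BF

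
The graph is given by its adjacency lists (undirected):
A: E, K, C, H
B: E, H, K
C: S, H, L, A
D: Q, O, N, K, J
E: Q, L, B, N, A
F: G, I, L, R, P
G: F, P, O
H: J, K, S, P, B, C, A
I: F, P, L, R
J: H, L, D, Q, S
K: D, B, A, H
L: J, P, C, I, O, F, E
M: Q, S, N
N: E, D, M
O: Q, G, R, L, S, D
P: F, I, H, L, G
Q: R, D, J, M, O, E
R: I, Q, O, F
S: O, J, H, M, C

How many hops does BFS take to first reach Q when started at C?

Level 0: C
Level 1: A, H, L, S
Level 2: B, E, F, I, J, K, M, O, P
Level 3: D, G, N, Q, R
Q first appears at level 3.

3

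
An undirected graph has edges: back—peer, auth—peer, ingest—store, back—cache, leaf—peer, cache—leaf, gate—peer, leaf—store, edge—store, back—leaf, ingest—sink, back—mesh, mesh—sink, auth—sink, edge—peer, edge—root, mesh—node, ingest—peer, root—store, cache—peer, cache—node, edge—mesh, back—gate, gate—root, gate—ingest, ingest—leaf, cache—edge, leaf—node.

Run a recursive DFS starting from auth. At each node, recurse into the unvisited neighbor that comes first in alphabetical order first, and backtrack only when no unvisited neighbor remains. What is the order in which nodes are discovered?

auth, peer, back, cache, edge, mesh, node, leaf, ingest, gate, root, store, sink

Visit auth
auth → peer
peer → back
back → cache
cache → edge
edge → mesh
mesh → node
node → leaf
leaf → ingest
ingest → gate
gate → root
root → store
ingest → sink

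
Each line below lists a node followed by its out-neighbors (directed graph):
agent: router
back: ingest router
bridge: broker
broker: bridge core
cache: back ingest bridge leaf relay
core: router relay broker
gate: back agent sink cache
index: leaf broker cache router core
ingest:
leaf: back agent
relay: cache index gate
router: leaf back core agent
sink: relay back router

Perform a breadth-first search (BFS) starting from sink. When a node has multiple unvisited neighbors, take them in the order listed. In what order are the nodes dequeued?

sink, relay, back, router, cache, index, gate, ingest, leaf, core, agent, bridge, broker

Visit sink; enqueue relay, back, router → queue [relay, back, router]
Visit relay; enqueue cache, index, gate → queue [back, router, cache, index, gate]
Visit back; enqueue ingest → queue [router, cache, index, gate, ingest]
Visit router; enqueue leaf, core, agent → queue [cache, index, gate, ingest, leaf, core, agent]
Visit cache; enqueue bridge → queue [index, gate, ingest, leaf, core, agent, bridge]
Visit index; enqueue broker → queue [gate, ingest, leaf, core, agent, bridge, broker]
Visit gate → queue [ingest, leaf, core, agent, bridge, broker]
Visit ingest → queue [leaf, core, agent, bridge, broker]
Visit leaf → queue [core, agent, bridge, broker]
Visit core → queue [agent, bridge, broker]
Visit agent → queue [bridge, broker]
Visit bridge → queue [broker]
Visit broker → queue []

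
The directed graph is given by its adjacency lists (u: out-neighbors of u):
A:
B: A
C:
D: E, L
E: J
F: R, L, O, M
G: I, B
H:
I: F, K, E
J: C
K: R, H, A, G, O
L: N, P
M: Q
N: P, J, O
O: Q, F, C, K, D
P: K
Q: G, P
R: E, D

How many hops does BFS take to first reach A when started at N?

3

Level 0: N
Level 1: J, O, P
Level 2: C, D, F, K, Q
Level 3: A, E, G, H, L, M, R
Level 4: B, I
A first appears at level 3.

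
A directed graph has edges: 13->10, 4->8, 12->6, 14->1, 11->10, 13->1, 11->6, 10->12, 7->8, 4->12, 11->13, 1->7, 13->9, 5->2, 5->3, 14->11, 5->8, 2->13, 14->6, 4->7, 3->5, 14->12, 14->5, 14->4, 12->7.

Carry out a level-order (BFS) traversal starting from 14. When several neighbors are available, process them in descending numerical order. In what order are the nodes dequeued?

14, 12, 11, 6, 5, 4, 1, 7, 13, 10, 8, 3, 2, 9

Visit 14; enqueue 12, 11, 6, 5, 4, 1 → queue [12, 11, 6, 5, 4, 1]
Visit 12; enqueue 7 → queue [11, 6, 5, 4, 1, 7]
Visit 11; enqueue 13, 10 → queue [6, 5, 4, 1, 7, 13, 10]
Visit 6 → queue [5, 4, 1, 7, 13, 10]
Visit 5; enqueue 8, 3, 2 → queue [4, 1, 7, 13, 10, 8, 3, 2]
Visit 4 → queue [1, 7, 13, 10, 8, 3, 2]
Visit 1 → queue [7, 13, 10, 8, 3, 2]
Visit 7 → queue [13, 10, 8, 3, 2]
Visit 13; enqueue 9 → queue [10, 8, 3, 2, 9]
Visit 10 → queue [8, 3, 2, 9]
Visit 8 → queue [3, 2, 9]
Visit 3 → queue [2, 9]
Visit 2 → queue [9]
Visit 9 → queue []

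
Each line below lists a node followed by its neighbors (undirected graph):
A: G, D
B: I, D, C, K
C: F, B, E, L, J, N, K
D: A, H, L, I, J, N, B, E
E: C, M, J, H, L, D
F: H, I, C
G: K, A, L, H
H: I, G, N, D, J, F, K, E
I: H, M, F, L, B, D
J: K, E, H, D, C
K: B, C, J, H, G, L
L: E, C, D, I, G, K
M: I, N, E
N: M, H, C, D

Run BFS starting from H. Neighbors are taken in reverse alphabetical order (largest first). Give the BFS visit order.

H, N, K, J, I, G, F, E, D, M, C, L, B, A

Visit H; enqueue N, K, J, I, G, F, E, D → queue [N, K, J, I, G, F, E, D]
Visit N; enqueue M, C → queue [K, J, I, G, F, E, D, M, C]
Visit K; enqueue L, B → queue [J, I, G, F, E, D, M, C, L, B]
Visit J → queue [I, G, F, E, D, M, C, L, B]
Visit I → queue [G, F, E, D, M, C, L, B]
Visit G; enqueue A → queue [F, E, D, M, C, L, B, A]
Visit F → queue [E, D, M, C, L, B, A]
Visit E → queue [D, M, C, L, B, A]
Visit D → queue [M, C, L, B, A]
Visit M → queue [C, L, B, A]
Visit C → queue [L, B, A]
Visit L → queue [B, A]
Visit B → queue [A]
Visit A → queue []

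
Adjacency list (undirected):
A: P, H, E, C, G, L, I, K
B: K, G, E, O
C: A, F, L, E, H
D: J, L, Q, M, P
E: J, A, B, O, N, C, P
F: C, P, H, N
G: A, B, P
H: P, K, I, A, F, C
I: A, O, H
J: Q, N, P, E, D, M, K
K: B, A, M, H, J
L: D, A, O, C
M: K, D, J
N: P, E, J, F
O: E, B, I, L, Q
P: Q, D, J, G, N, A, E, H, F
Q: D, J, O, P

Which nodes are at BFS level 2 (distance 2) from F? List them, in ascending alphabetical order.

Level 0: F
Level 1: C, H, N, P
Level 2: A, D, E, G, I, J, K, L, Q
Level 3: B, M, O

A, D, E, G, I, J, K, L, Q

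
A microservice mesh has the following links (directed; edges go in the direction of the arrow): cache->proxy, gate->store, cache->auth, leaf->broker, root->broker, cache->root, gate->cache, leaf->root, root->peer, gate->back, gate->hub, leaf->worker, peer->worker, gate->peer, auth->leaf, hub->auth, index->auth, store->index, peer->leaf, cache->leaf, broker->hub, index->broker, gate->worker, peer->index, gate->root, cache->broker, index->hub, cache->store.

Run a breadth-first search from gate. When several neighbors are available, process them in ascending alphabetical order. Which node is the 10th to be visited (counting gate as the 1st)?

broker

Visit gate; enqueue back, cache, hub, peer, root, store, worker → queue [back, cache, hub, peer, root, store, worker]
Visit back → queue [cache, hub, peer, root, store, worker]
Visit cache; enqueue auth, broker, leaf, proxy → queue [hub, peer, root, store, worker, auth, broker, leaf, proxy]
Visit hub → queue [peer, root, store, worker, auth, broker, leaf, proxy]
Visit peer; enqueue index → queue [root, store, worker, auth, broker, leaf, proxy, index]
Visit root → queue [store, worker, auth, broker, leaf, proxy, index]
Visit store → queue [worker, auth, broker, leaf, proxy, index]
Visit worker → queue [auth, broker, leaf, proxy, index]
Visit auth → queue [broker, leaf, proxy, index]
Visit broker → queue [leaf, proxy, index]
Visit leaf → queue [proxy, index]
Visit proxy → queue [index]
Visit index → queue []

Visit order: gate, back, cache, hub, peer, root, store, worker, auth, broker, leaf, proxy, index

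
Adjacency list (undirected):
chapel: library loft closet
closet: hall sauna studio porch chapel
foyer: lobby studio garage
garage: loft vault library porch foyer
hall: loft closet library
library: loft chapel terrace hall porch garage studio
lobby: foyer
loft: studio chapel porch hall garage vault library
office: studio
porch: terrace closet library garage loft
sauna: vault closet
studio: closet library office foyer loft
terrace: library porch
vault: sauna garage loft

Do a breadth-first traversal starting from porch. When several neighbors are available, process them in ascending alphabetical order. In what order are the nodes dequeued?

Visit porch; enqueue closet, garage, library, loft, terrace → queue [closet, garage, library, loft, terrace]
Visit closet; enqueue chapel, hall, sauna, studio → queue [garage, library, loft, terrace, chapel, hall, sauna, studio]
Visit garage; enqueue foyer, vault → queue [library, loft, terrace, chapel, hall, sauna, studio, foyer, vault]
Visit library → queue [loft, terrace, chapel, hall, sauna, studio, foyer, vault]
Visit loft → queue [terrace, chapel, hall, sauna, studio, foyer, vault]
Visit terrace → queue [chapel, hall, sauna, studio, foyer, vault]
Visit chapel → queue [hall, sauna, studio, foyer, vault]
Visit hall → queue [sauna, studio, foyer, vault]
Visit sauna → queue [studio, foyer, vault]
Visit studio; enqueue office → queue [foyer, vault, office]
Visit foyer; enqueue lobby → queue [vault, office, lobby]
Visit vault → queue [office, lobby]
Visit office → queue [lobby]
Visit lobby → queue []

porch, closet, garage, library, loft, terrace, chapel, hall, sauna, studio, foyer, vault, office, lobby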